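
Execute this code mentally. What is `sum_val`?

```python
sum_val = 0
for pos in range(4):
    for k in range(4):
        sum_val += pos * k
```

Let's trace through this code step by step.

Initialize: sum_val = 0
Entering loop: for pos in range(4):

After execution: sum_val = 36
36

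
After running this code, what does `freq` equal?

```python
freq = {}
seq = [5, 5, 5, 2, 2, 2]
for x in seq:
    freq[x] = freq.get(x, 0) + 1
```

Let's trace through this code step by step.

Initialize: freq = {}
Initialize: seq = [5, 5, 5, 2, 2, 2]
Entering loop: for x in seq:

After execution: freq = {5: 3, 2: 3}
{5: 3, 2: 3}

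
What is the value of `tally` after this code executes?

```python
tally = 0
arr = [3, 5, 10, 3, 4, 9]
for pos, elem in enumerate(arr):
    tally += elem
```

Let's trace through this code step by step.

Initialize: tally = 0
Initialize: arr = [3, 5, 10, 3, 4, 9]
Entering loop: for pos, elem in enumerate(arr):

After execution: tally = 34
34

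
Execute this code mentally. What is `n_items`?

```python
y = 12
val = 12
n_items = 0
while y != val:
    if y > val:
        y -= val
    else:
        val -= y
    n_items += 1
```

Let's trace through this code step by step.

Initialize: y = 12
Initialize: val = 12
Initialize: n_items = 0
Entering loop: while y != val:

After execution: n_items = 0
0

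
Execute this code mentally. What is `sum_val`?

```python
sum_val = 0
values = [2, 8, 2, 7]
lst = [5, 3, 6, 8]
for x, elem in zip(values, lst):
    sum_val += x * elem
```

Let's trace through this code step by step.

Initialize: sum_val = 0
Initialize: values = [2, 8, 2, 7]
Initialize: lst = [5, 3, 6, 8]
Entering loop: for x, elem in zip(values, lst):

After execution: sum_val = 102
102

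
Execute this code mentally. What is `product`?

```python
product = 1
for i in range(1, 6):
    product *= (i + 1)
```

Let's trace through this code step by step.

Initialize: product = 1
Entering loop: for i in range(1, 6):

After execution: product = 720
720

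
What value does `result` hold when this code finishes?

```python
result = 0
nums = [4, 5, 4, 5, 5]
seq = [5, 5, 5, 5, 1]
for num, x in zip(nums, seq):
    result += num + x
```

Let's trace through this code step by step.

Initialize: result = 0
Initialize: nums = [4, 5, 4, 5, 5]
Initialize: seq = [5, 5, 5, 5, 1]
Entering loop: for num, x in zip(nums, seq):

After execution: result = 44
44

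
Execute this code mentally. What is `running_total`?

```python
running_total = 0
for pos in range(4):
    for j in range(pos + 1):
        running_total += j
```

Let's trace through this code step by step.

Initialize: running_total = 0
Entering loop: for pos in range(4):

After execution: running_total = 10
10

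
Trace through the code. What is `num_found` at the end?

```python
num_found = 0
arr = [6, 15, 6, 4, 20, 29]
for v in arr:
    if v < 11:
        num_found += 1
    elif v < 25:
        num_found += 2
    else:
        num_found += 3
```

Let's trace through this code step by step.

Initialize: num_found = 0
Initialize: arr = [6, 15, 6, 4, 20, 29]
Entering loop: for v in arr:

After execution: num_found = 10
10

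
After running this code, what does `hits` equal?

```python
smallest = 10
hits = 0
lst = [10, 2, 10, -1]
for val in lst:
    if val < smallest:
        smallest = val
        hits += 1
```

Let's trace through this code step by step.

Initialize: smallest = 10
Initialize: hits = 0
Initialize: lst = [10, 2, 10, -1]
Entering loop: for val in lst:

After execution: hits = 2
2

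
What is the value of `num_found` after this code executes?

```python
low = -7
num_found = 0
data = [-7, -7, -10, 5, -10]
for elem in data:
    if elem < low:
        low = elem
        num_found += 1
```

Let's trace through this code step by step.

Initialize: low = -7
Initialize: num_found = 0
Initialize: data = [-7, -7, -10, 5, -10]
Entering loop: for elem in data:

After execution: num_found = 1
1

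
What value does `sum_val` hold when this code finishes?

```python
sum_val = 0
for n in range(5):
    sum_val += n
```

Let's trace through this code step by step.

Initialize: sum_val = 0
Entering loop: for n in range(5):

After execution: sum_val = 10
10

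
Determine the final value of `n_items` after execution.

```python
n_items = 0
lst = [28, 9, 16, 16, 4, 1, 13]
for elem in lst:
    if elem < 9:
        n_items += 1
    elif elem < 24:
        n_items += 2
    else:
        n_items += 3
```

Let's trace through this code step by step.

Initialize: n_items = 0
Initialize: lst = [28, 9, 16, 16, 4, 1, 13]
Entering loop: for elem in lst:

After execution: n_items = 13
13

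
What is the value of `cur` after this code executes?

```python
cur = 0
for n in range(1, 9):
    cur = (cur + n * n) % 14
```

Let's trace through this code step by step.

Initialize: cur = 0
Entering loop: for n in range(1, 9):

After execution: cur = 8
8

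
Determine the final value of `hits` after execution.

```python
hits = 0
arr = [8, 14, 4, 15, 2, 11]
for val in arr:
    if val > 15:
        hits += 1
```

Let's trace through this code step by step.

Initialize: hits = 0
Initialize: arr = [8, 14, 4, 15, 2, 11]
Entering loop: for val in arr:

After execution: hits = 0
0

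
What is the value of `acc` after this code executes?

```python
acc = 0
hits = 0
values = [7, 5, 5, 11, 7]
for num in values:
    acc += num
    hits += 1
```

Let's trace through this code step by step.

Initialize: acc = 0
Initialize: hits = 0
Initialize: values = [7, 5, 5, 11, 7]
Entering loop: for num in values:

After execution: acc = 35
35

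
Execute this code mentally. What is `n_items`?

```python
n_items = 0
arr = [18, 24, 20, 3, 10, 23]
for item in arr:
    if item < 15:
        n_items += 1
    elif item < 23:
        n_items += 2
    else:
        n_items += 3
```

Let's trace through this code step by step.

Initialize: n_items = 0
Initialize: arr = [18, 24, 20, 3, 10, 23]
Entering loop: for item in arr:

After execution: n_items = 12
12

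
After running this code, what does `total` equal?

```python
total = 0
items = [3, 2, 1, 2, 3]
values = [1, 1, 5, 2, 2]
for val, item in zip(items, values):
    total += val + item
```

Let's trace through this code step by step.

Initialize: total = 0
Initialize: items = [3, 2, 1, 2, 3]
Initialize: values = [1, 1, 5, 2, 2]
Entering loop: for val, item in zip(items, values):

After execution: total = 22
22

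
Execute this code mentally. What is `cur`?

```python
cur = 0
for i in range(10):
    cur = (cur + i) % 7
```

Let's trace through this code step by step.

Initialize: cur = 0
Entering loop: for i in range(10):

After execution: cur = 3
3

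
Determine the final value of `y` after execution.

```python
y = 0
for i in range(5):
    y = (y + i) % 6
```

Let's trace through this code step by step.

Initialize: y = 0
Entering loop: for i in range(5):

After execution: y = 4
4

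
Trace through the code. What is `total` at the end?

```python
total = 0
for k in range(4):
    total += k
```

Let's trace through this code step by step.

Initialize: total = 0
Entering loop: for k in range(4):

After execution: total = 6
6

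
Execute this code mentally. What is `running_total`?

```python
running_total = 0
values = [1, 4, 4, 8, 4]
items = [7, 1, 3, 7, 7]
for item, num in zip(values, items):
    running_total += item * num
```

Let's trace through this code step by step.

Initialize: running_total = 0
Initialize: values = [1, 4, 4, 8, 4]
Initialize: items = [7, 1, 3, 7, 7]
Entering loop: for item, num in zip(values, items):

After execution: running_total = 107
107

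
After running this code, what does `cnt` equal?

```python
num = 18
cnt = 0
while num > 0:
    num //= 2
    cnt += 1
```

Let's trace through this code step by step.

Initialize: num = 18
Initialize: cnt = 0
Entering loop: while num > 0:

After execution: cnt = 5
5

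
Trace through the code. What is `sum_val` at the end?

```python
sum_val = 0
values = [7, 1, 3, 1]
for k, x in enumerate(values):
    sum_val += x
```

Let's trace through this code step by step.

Initialize: sum_val = 0
Initialize: values = [7, 1, 3, 1]
Entering loop: for k, x in enumerate(values):

After execution: sum_val = 12
12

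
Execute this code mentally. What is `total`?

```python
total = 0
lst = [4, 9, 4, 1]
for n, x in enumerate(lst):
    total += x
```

Let's trace through this code step by step.

Initialize: total = 0
Initialize: lst = [4, 9, 4, 1]
Entering loop: for n, x in enumerate(lst):

After execution: total = 18
18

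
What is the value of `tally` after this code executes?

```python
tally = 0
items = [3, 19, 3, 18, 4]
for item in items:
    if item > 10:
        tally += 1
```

Let's trace through this code step by step.

Initialize: tally = 0
Initialize: items = [3, 19, 3, 18, 4]
Entering loop: for item in items:

After execution: tally = 2
2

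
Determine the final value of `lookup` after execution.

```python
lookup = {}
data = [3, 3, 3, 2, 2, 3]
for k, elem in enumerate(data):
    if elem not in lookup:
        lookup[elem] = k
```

Let's trace through this code step by step.

Initialize: lookup = {}
Initialize: data = [3, 3, 3, 2, 2, 3]
Entering loop: for k, elem in enumerate(data):

After execution: lookup = {3: 0, 2: 3}
{3: 0, 2: 3}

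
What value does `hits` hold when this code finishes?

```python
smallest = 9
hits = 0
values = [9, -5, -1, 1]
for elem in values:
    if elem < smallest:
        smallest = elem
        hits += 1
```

Let's trace through this code step by step.

Initialize: smallest = 9
Initialize: hits = 0
Initialize: values = [9, -5, -1, 1]
Entering loop: for elem in values:

After execution: hits = 1
1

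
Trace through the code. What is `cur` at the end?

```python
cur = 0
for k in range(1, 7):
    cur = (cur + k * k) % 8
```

Let's trace through this code step by step.

Initialize: cur = 0
Entering loop: for k in range(1, 7):

After execution: cur = 3
3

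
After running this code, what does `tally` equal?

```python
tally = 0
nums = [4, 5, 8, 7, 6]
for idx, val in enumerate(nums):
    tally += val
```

Let's trace through this code step by step.

Initialize: tally = 0
Initialize: nums = [4, 5, 8, 7, 6]
Entering loop: for idx, val in enumerate(nums):

After execution: tally = 30
30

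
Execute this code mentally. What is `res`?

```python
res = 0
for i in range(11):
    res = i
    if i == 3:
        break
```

Let's trace through this code step by step.

Initialize: res = 0
Entering loop: for i in range(11):

After execution: res = 3
3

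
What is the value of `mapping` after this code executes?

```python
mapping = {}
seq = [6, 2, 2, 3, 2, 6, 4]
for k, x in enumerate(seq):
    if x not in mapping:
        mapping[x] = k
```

Let's trace through this code step by step.

Initialize: mapping = {}
Initialize: seq = [6, 2, 2, 3, 2, 6, 4]
Entering loop: for k, x in enumerate(seq):

After execution: mapping = {6: 0, 2: 1, 3: 3, 4: 6}
{6: 0, 2: 1, 3: 3, 4: 6}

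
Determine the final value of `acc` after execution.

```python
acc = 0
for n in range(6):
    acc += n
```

Let's trace through this code step by step.

Initialize: acc = 0
Entering loop: for n in range(6):

After execution: acc = 15
15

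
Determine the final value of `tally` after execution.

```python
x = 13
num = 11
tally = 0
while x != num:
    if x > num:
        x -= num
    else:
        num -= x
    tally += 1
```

Let's trace through this code step by step.

Initialize: x = 13
Initialize: num = 11
Initialize: tally = 0
Entering loop: while x != num:

After execution: tally = 7
7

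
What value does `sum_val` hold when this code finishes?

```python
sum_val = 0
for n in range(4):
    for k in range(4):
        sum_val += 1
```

Let's trace through this code step by step.

Initialize: sum_val = 0
Entering loop: for n in range(4):

After execution: sum_val = 16
16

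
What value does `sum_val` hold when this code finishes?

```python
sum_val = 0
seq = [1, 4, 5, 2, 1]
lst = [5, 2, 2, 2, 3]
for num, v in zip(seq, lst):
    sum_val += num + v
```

Let's trace through this code step by step.

Initialize: sum_val = 0
Initialize: seq = [1, 4, 5, 2, 1]
Initialize: lst = [5, 2, 2, 2, 3]
Entering loop: for num, v in zip(seq, lst):

After execution: sum_val = 27
27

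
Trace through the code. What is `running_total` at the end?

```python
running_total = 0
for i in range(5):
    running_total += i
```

Let's trace through this code step by step.

Initialize: running_total = 0
Entering loop: for i in range(5):

After execution: running_total = 10
10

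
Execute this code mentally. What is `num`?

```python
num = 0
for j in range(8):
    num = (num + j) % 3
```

Let's trace through this code step by step.

Initialize: num = 0
Entering loop: for j in range(8):

After execution: num = 1
1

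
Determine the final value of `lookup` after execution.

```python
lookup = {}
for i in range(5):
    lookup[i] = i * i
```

Let's trace through this code step by step.

Initialize: lookup = {}
Entering loop: for i in range(5):

After execution: lookup = {0: 0, 1: 1, 2: 4, 3: 9, 4: 16}
{0: 0, 1: 1, 2: 4, 3: 9, 4: 16}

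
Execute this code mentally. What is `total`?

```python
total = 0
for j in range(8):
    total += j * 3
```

Let's trace through this code step by step.

Initialize: total = 0
Entering loop: for j in range(8):

After execution: total = 84
84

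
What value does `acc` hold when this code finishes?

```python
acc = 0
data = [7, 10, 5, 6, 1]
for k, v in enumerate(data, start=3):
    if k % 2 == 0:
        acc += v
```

Let's trace through this code step by step.

Initialize: acc = 0
Initialize: data = [7, 10, 5, 6, 1]
Entering loop: for k, v in enumerate(data, start=3):

After execution: acc = 16
16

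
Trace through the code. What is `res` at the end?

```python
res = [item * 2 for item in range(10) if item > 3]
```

Let's trace through this code step by step.

Initialize: res = [item * 2 for item in range(10) if item > 3]

After execution: res = [8, 10, 12, 14, 16, 18]
[8, 10, 12, 14, 16, 18]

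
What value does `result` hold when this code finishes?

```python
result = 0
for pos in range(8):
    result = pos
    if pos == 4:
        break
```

Let's trace through this code step by step.

Initialize: result = 0
Entering loop: for pos in range(8):

After execution: result = 4
4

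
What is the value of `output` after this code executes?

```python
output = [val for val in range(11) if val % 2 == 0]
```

Let's trace through this code step by step.

Initialize: output = [val for val in range(11) if val % 2 == 0]

After execution: output = [0, 2, 4, 6, 8, 10]
[0, 2, 4, 6, 8, 10]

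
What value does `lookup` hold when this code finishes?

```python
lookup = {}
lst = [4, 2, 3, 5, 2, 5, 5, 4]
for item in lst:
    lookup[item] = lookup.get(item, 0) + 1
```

Let's trace through this code step by step.

Initialize: lookup = {}
Initialize: lst = [4, 2, 3, 5, 2, 5, 5, 4]
Entering loop: for item in lst:

After execution: lookup = {4: 2, 2: 2, 3: 1, 5: 3}
{4: 2, 2: 2, 3: 1, 5: 3}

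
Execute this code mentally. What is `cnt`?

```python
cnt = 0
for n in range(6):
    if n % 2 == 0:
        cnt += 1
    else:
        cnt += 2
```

Let's trace through this code step by step.

Initialize: cnt = 0
Entering loop: for n in range(6):

After execution: cnt = 9
9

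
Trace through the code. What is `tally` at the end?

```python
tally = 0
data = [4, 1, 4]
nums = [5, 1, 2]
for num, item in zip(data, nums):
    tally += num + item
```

Let's trace through this code step by step.

Initialize: tally = 0
Initialize: data = [4, 1, 4]
Initialize: nums = [5, 1, 2]
Entering loop: for num, item in zip(data, nums):

After execution: tally = 17
17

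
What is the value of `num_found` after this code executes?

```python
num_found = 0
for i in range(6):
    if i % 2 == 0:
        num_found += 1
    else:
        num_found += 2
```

Let's trace through this code step by step.

Initialize: num_found = 0
Entering loop: for i in range(6):

After execution: num_found = 9
9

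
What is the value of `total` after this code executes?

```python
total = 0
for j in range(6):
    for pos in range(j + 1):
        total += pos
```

Let's trace through this code step by step.

Initialize: total = 0
Entering loop: for j in range(6):

After execution: total = 35
35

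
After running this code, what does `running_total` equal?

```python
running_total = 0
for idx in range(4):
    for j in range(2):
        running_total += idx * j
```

Let's trace through this code step by step.

Initialize: running_total = 0
Entering loop: for idx in range(4):

After execution: running_total = 6
6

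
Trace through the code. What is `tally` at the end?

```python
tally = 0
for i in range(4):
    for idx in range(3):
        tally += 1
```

Let's trace through this code step by step.

Initialize: tally = 0
Entering loop: for i in range(4):

After execution: tally = 12
12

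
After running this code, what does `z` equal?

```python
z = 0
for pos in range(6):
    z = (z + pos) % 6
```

Let's trace through this code step by step.

Initialize: z = 0
Entering loop: for pos in range(6):

After execution: z = 3
3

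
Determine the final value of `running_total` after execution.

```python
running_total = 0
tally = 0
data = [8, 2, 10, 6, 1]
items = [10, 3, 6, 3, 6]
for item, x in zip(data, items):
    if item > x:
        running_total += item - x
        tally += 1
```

Let's trace through this code step by step.

Initialize: running_total = 0
Initialize: tally = 0
Initialize: data = [8, 2, 10, 6, 1]
Initialize: items = [10, 3, 6, 3, 6]
Entering loop: for item, x in zip(data, items):

After execution: running_total = 7
7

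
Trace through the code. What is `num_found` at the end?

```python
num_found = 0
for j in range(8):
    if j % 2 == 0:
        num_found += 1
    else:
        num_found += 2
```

Let's trace through this code step by step.

Initialize: num_found = 0
Entering loop: for j in range(8):

After execution: num_found = 12
12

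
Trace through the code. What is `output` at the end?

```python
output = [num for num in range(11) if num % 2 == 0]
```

Let's trace through this code step by step.

Initialize: output = [num for num in range(11) if num % 2 == 0]

After execution: output = [0, 2, 4, 6, 8, 10]
[0, 2, 4, 6, 8, 10]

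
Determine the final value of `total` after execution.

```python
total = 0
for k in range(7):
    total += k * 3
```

Let's trace through this code step by step.

Initialize: total = 0
Entering loop: for k in range(7):

After execution: total = 63
63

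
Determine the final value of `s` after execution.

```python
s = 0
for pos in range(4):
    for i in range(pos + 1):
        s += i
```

Let's trace through this code step by step.

Initialize: s = 0
Entering loop: for pos in range(4):

After execution: s = 10
10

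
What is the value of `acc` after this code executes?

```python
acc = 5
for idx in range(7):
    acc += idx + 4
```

Let's trace through this code step by step.

Initialize: acc = 5
Entering loop: for idx in range(7):

After execution: acc = 54
54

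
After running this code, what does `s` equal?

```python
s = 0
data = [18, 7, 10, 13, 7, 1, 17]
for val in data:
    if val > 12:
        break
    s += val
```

Let's trace through this code step by step.

Initialize: s = 0
Initialize: data = [18, 7, 10, 13, 7, 1, 17]
Entering loop: for val in data:

After execution: s = 0
0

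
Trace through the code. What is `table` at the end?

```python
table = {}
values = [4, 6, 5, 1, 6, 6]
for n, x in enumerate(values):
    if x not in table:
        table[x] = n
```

Let's trace through this code step by step.

Initialize: table = {}
Initialize: values = [4, 6, 5, 1, 6, 6]
Entering loop: for n, x in enumerate(values):

After execution: table = {4: 0, 6: 1, 5: 2, 1: 3}
{4: 0, 6: 1, 5: 2, 1: 3}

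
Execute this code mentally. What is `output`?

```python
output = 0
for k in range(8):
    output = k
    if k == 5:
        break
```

Let's trace through this code step by step.

Initialize: output = 0
Entering loop: for k in range(8):

After execution: output = 5
5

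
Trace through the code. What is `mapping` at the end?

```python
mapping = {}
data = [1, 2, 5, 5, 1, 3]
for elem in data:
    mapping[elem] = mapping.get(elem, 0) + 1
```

Let's trace through this code step by step.

Initialize: mapping = {}
Initialize: data = [1, 2, 5, 5, 1, 3]
Entering loop: for elem in data:

After execution: mapping = {1: 2, 2: 1, 5: 2, 3: 1}
{1: 2, 2: 1, 5: 2, 3: 1}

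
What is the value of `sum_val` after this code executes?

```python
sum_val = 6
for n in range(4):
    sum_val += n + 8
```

Let's trace through this code step by step.

Initialize: sum_val = 6
Entering loop: for n in range(4):

After execution: sum_val = 44
44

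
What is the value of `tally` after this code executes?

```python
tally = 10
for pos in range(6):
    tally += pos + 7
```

Let's trace through this code step by step.

Initialize: tally = 10
Entering loop: for pos in range(6):

After execution: tally = 67
67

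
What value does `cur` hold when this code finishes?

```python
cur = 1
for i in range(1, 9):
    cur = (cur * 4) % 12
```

Let's trace through this code step by step.

Initialize: cur = 1
Entering loop: for i in range(1, 9):

After execution: cur = 4
4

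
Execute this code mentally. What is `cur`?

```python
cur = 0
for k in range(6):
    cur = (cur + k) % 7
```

Let's trace through this code step by step.

Initialize: cur = 0
Entering loop: for k in range(6):

After execution: cur = 1
1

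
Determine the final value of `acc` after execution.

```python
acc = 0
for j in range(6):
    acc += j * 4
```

Let's trace through this code step by step.

Initialize: acc = 0
Entering loop: for j in range(6):

After execution: acc = 60
60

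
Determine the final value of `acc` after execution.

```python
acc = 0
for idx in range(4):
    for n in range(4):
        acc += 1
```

Let's trace through this code step by step.

Initialize: acc = 0
Entering loop: for idx in range(4):

After execution: acc = 16
16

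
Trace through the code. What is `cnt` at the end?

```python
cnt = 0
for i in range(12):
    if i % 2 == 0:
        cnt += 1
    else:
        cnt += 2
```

Let's trace through this code step by step.

Initialize: cnt = 0
Entering loop: for i in range(12):

After execution: cnt = 18
18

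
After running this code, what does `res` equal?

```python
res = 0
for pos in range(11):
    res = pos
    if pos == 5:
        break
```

Let's trace through this code step by step.

Initialize: res = 0
Entering loop: for pos in range(11):

After execution: res = 5
5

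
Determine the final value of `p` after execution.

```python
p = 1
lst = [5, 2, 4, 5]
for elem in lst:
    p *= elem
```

Let's trace through this code step by step.

Initialize: p = 1
Initialize: lst = [5, 2, 4, 5]
Entering loop: for elem in lst:

After execution: p = 200
200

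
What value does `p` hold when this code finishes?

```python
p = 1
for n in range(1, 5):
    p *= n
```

Let's trace through this code step by step.

Initialize: p = 1
Entering loop: for n in range(1, 5):

After execution: p = 24
24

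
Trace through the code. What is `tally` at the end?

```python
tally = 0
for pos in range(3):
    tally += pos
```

Let's trace through this code step by step.

Initialize: tally = 0
Entering loop: for pos in range(3):

After execution: tally = 3
3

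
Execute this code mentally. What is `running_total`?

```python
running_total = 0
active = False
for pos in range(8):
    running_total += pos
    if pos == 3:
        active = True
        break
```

Let's trace through this code step by step.

Initialize: running_total = 0
Initialize: active = False
Entering loop: for pos in range(8):

After execution: running_total = 6
6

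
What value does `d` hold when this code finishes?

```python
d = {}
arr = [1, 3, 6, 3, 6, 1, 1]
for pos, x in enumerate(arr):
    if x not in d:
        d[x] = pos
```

Let's trace through this code step by step.

Initialize: d = {}
Initialize: arr = [1, 3, 6, 3, 6, 1, 1]
Entering loop: for pos, x in enumerate(arr):

After execution: d = {1: 0, 3: 1, 6: 2}
{1: 0, 3: 1, 6: 2}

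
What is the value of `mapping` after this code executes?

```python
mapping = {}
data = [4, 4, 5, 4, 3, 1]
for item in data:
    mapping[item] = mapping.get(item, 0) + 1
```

Let's trace through this code step by step.

Initialize: mapping = {}
Initialize: data = [4, 4, 5, 4, 3, 1]
Entering loop: for item in data:

After execution: mapping = {4: 3, 5: 1, 3: 1, 1: 1}
{4: 3, 5: 1, 3: 1, 1: 1}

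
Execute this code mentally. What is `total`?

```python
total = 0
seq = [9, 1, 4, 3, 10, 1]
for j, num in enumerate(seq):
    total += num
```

Let's trace through this code step by step.

Initialize: total = 0
Initialize: seq = [9, 1, 4, 3, 10, 1]
Entering loop: for j, num in enumerate(seq):

After execution: total = 28
28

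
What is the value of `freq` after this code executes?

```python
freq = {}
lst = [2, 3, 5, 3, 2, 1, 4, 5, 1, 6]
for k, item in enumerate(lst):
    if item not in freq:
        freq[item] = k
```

Let's trace through this code step by step.

Initialize: freq = {}
Initialize: lst = [2, 3, 5, 3, 2, 1, 4, 5, 1, 6]
Entering loop: for k, item in enumerate(lst):

After execution: freq = {2: 0, 3: 1, 5: 2, 1: 5, 4: 6, 6: 9}
{2: 0, 3: 1, 5: 2, 1: 5, 4: 6, 6: 9}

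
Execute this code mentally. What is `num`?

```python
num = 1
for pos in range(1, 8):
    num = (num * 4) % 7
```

Let's trace through this code step by step.

Initialize: num = 1
Entering loop: for pos in range(1, 8):

After execution: num = 4
4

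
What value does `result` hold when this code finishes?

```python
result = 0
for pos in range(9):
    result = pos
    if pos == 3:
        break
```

Let's trace through this code step by step.

Initialize: result = 0
Entering loop: for pos in range(9):

After execution: result = 3
3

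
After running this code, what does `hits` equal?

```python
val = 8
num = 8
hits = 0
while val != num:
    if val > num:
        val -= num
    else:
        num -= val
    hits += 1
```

Let's trace through this code step by step.

Initialize: val = 8
Initialize: num = 8
Initialize: hits = 0
Entering loop: while val != num:

After execution: hits = 0
0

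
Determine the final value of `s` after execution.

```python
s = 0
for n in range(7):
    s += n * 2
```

Let's trace through this code step by step.

Initialize: s = 0
Entering loop: for n in range(7):

After execution: s = 42
42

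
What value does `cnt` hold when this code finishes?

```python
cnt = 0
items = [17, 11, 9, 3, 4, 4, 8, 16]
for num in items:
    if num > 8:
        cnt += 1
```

Let's trace through this code step by step.

Initialize: cnt = 0
Initialize: items = [17, 11, 9, 3, 4, 4, 8, 16]
Entering loop: for num in items:

After execution: cnt = 4
4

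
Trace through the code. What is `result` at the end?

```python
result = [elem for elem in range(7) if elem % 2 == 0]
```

Let's trace through this code step by step.

Initialize: result = [elem for elem in range(7) if elem % 2 == 0]

After execution: result = [0, 2, 4, 6]
[0, 2, 4, 6]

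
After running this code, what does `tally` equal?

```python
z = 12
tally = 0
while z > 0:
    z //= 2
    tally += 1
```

Let's trace through this code step by step.

Initialize: z = 12
Initialize: tally = 0
Entering loop: while z > 0:

After execution: tally = 4
4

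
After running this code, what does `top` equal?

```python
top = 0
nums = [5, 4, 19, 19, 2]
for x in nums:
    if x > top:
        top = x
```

Let's trace through this code step by step.

Initialize: top = 0
Initialize: nums = [5, 4, 19, 19, 2]
Entering loop: for x in nums:

After execution: top = 19
19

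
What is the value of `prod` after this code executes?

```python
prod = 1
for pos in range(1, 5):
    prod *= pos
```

Let's trace through this code step by step.

Initialize: prod = 1
Entering loop: for pos in range(1, 5):

After execution: prod = 24
24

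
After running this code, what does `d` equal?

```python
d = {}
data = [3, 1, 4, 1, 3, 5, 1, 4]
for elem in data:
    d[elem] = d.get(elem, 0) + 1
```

Let's trace through this code step by step.

Initialize: d = {}
Initialize: data = [3, 1, 4, 1, 3, 5, 1, 4]
Entering loop: for elem in data:

After execution: d = {3: 2, 1: 3, 4: 2, 5: 1}
{3: 2, 1: 3, 4: 2, 5: 1}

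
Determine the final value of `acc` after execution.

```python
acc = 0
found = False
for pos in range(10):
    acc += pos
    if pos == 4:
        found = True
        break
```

Let's trace through this code step by step.

Initialize: acc = 0
Initialize: found = False
Entering loop: for pos in range(10):

After execution: acc = 10
10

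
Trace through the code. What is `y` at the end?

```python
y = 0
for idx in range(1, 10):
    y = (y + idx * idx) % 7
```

Let's trace through this code step by step.

Initialize: y = 0
Entering loop: for idx in range(1, 10):

After execution: y = 5
5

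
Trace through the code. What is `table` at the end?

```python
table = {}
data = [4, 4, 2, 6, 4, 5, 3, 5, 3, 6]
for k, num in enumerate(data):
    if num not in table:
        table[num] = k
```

Let's trace through this code step by step.

Initialize: table = {}
Initialize: data = [4, 4, 2, 6, 4, 5, 3, 5, 3, 6]
Entering loop: for k, num in enumerate(data):

After execution: table = {4: 0, 2: 2, 6: 3, 5: 5, 3: 6}
{4: 0, 2: 2, 6: 3, 5: 5, 3: 6}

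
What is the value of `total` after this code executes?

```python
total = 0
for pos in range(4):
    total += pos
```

Let's trace through this code step by step.

Initialize: total = 0
Entering loop: for pos in range(4):

After execution: total = 6
6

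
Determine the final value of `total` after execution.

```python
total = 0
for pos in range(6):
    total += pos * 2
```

Let's trace through this code step by step.

Initialize: total = 0
Entering loop: for pos in range(6):

After execution: total = 30
30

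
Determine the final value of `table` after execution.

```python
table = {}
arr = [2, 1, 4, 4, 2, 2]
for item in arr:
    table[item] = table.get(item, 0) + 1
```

Let's trace through this code step by step.

Initialize: table = {}
Initialize: arr = [2, 1, 4, 4, 2, 2]
Entering loop: for item in arr:

After execution: table = {2: 3, 1: 1, 4: 2}
{2: 3, 1: 1, 4: 2}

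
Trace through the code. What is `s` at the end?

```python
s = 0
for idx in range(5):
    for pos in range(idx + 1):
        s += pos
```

Let's trace through this code step by step.

Initialize: s = 0
Entering loop: for idx in range(5):

After execution: s = 20
20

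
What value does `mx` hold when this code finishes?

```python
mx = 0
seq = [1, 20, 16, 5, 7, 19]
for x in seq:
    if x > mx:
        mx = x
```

Let's trace through this code step by step.

Initialize: mx = 0
Initialize: seq = [1, 20, 16, 5, 7, 19]
Entering loop: for x in seq:

After execution: mx = 20
20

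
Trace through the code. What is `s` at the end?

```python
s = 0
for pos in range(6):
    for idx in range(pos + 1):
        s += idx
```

Let's trace through this code step by step.

Initialize: s = 0
Entering loop: for pos in range(6):

After execution: s = 35
35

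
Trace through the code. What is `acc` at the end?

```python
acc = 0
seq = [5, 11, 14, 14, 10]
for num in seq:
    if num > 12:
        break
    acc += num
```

Let's trace through this code step by step.

Initialize: acc = 0
Initialize: seq = [5, 11, 14, 14, 10]
Entering loop: for num in seq:

After execution: acc = 16
16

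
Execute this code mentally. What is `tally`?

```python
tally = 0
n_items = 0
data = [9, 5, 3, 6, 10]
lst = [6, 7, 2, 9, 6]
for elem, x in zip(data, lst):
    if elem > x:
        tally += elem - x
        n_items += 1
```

Let's trace through this code step by step.

Initialize: tally = 0
Initialize: n_items = 0
Initialize: data = [9, 5, 3, 6, 10]
Initialize: lst = [6, 7, 2, 9, 6]
Entering loop: for elem, x in zip(data, lst):

After execution: tally = 8
8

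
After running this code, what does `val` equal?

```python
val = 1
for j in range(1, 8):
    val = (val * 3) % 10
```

Let's trace through this code step by step.

Initialize: val = 1
Entering loop: for j in range(1, 8):

After execution: val = 7
7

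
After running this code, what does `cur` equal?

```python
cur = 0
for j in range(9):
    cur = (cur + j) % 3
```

Let's trace through this code step by step.

Initialize: cur = 0
Entering loop: for j in range(9):

After execution: cur = 0
0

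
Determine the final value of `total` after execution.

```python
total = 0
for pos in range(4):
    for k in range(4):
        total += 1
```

Let's trace through this code step by step.

Initialize: total = 0
Entering loop: for pos in range(4):

After execution: total = 16
16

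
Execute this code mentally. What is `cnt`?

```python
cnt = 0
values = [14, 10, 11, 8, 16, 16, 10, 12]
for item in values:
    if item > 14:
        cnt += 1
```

Let's trace through this code step by step.

Initialize: cnt = 0
Initialize: values = [14, 10, 11, 8, 16, 16, 10, 12]
Entering loop: for item in values:

After execution: cnt = 2
2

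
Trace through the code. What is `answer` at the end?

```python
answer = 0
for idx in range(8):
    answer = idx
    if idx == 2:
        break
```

Let's trace through this code step by step.

Initialize: answer = 0
Entering loop: for idx in range(8):

After execution: answer = 2
2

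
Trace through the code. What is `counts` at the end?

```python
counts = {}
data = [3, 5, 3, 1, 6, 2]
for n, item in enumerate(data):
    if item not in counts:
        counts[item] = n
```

Let's trace through this code step by step.

Initialize: counts = {}
Initialize: data = [3, 5, 3, 1, 6, 2]
Entering loop: for n, item in enumerate(data):

After execution: counts = {3: 0, 5: 1, 1: 3, 6: 4, 2: 5}
{3: 0, 5: 1, 1: 3, 6: 4, 2: 5}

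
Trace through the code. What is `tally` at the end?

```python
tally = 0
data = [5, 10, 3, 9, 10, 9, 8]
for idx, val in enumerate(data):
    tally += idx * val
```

Let's trace through this code step by step.

Initialize: tally = 0
Initialize: data = [5, 10, 3, 9, 10, 9, 8]
Entering loop: for idx, val in enumerate(data):

After execution: tally = 176
176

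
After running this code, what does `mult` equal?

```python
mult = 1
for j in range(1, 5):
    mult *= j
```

Let's trace through this code step by step.

Initialize: mult = 1
Entering loop: for j in range(1, 5):

After execution: mult = 24
24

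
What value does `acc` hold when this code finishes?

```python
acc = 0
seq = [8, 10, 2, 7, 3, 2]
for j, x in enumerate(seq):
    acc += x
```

Let's trace through this code step by step.

Initialize: acc = 0
Initialize: seq = [8, 10, 2, 7, 3, 2]
Entering loop: for j, x in enumerate(seq):

After execution: acc = 32
32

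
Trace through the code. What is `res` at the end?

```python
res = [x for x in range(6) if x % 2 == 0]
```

Let's trace through this code step by step.

Initialize: res = [x for x in range(6) if x % 2 == 0]

After execution: res = [0, 2, 4]
[0, 2, 4]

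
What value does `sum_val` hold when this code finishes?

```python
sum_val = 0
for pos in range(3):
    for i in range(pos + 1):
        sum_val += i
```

Let's trace through this code step by step.

Initialize: sum_val = 0
Entering loop: for pos in range(3):

After execution: sum_val = 4
4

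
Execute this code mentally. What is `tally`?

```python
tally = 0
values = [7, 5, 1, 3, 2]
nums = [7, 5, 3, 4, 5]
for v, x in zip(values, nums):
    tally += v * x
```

Let's trace through this code step by step.

Initialize: tally = 0
Initialize: values = [7, 5, 1, 3, 2]
Initialize: nums = [7, 5, 3, 4, 5]
Entering loop: for v, x in zip(values, nums):

After execution: tally = 99
99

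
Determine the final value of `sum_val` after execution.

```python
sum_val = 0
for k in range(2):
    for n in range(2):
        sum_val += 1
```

Let's trace through this code step by step.

Initialize: sum_val = 0
Entering loop: for k in range(2):

After execution: sum_val = 4
4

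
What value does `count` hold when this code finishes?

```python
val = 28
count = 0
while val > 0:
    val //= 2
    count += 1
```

Let's trace through this code step by step.

Initialize: val = 28
Initialize: count = 0
Entering loop: while val > 0:

After execution: count = 5
5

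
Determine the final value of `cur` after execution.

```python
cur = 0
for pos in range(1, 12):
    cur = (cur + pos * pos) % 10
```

Let's trace through this code step by step.

Initialize: cur = 0
Entering loop: for pos in range(1, 12):

After execution: cur = 6
6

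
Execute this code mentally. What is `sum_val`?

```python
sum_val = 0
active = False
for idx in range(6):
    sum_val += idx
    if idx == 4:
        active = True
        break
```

Let's trace through this code step by step.

Initialize: sum_val = 0
Initialize: active = False
Entering loop: for idx in range(6):

After execution: sum_val = 10
10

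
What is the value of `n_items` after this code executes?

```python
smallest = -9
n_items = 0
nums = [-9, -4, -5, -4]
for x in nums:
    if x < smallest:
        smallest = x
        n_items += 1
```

Let's trace through this code step by step.

Initialize: smallest = -9
Initialize: n_items = 0
Initialize: nums = [-9, -4, -5, -4]
Entering loop: for x in nums:

After execution: n_items = 0
0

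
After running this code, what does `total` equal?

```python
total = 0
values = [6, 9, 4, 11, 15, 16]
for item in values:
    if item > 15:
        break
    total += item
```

Let's trace through this code step by step.

Initialize: total = 0
Initialize: values = [6, 9, 4, 11, 15, 16]
Entering loop: for item in values:

After execution: total = 45
45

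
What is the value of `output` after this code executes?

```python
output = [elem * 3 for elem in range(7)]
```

Let's trace through this code step by step.

Initialize: output = [elem * 3 for elem in range(7)]

After execution: output = [0, 3, 6, 9, 12, 15, 18]
[0, 3, 6, 9, 12, 15, 18]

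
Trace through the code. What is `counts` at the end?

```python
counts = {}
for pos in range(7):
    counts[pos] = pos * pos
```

Let's trace through this code step by step.

Initialize: counts = {}
Entering loop: for pos in range(7):

After execution: counts = {0: 0, 1: 1, 2: 4, 3: 9, 4: 16, 5: 25, 6: 36}
{0: 0, 1: 1, 2: 4, 3: 9, 4: 16, 5: 25, 6: 36}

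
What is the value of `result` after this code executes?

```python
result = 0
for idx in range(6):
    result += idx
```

Let's trace through this code step by step.

Initialize: result = 0
Entering loop: for idx in range(6):

After execution: result = 15
15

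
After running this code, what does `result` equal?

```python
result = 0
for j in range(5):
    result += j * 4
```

Let's trace through this code step by step.

Initialize: result = 0
Entering loop: for j in range(5):

After execution: result = 40
40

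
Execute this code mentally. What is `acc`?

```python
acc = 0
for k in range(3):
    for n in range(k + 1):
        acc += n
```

Let's trace through this code step by step.

Initialize: acc = 0
Entering loop: for k in range(3):

After execution: acc = 4
4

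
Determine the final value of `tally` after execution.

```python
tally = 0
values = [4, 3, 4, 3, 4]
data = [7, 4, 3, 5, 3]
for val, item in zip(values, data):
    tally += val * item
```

Let's trace through this code step by step.

Initialize: tally = 0
Initialize: values = [4, 3, 4, 3, 4]
Initialize: data = [7, 4, 3, 5, 3]
Entering loop: for val, item in zip(values, data):

After execution: tally = 79
79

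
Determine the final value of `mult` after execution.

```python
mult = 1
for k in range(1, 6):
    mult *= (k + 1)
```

Let's trace through this code step by step.

Initialize: mult = 1
Entering loop: for k in range(1, 6):

After execution: mult = 720
720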